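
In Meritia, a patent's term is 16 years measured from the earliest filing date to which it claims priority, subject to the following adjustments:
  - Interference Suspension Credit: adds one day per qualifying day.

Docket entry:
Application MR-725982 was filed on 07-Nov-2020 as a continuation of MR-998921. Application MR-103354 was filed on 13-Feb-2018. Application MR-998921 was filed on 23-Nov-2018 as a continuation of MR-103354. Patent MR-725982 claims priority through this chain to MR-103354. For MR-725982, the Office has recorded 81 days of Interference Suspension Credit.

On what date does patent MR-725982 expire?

Earliest priority filing: 13 February 2018.
Base term: 13 February 2018 + 16 years → 13 February 2034.
Interference Suspension Credit: +81 days → 5 May 2034.

2034-05-05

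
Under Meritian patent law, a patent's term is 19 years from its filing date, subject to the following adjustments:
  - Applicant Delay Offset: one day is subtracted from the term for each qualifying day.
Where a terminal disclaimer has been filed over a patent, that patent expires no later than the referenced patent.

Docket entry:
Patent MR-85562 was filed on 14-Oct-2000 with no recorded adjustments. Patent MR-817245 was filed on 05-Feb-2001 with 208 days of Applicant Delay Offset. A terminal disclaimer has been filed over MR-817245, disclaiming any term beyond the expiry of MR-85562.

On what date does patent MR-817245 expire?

July 12, 2019

Natural term of MR-817245:
  Base: filing + 19 years → 5 February 2020.
  Applicant Delay Offset: −208 days → 12 July 2019.
Expiry of referenced patent MR-85562:
  Base: filing + 19 years → 14 October 2019.
Terminal disclaimer: MR-817245 expires on the earlier of 12 July 2019 and 14 October 2019.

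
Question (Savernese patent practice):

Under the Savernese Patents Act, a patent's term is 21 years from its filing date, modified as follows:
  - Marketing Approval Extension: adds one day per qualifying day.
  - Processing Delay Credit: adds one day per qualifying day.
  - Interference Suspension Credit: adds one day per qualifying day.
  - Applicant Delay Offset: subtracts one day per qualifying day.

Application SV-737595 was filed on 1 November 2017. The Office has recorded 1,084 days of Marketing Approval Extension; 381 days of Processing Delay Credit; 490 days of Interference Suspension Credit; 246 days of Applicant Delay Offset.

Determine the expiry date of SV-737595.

Base term: filing date + 21 years → 1 November 2038.
Marketing Approval Extension: +1084 days → 20 October 2041.
Processing Delay Credit: +381 days → 5 November 2042.
Interference Suspension Credit: +490 days → 9 March 2044.
Applicant Delay Offset: −246 days → 7 July 2043.

2043-07-07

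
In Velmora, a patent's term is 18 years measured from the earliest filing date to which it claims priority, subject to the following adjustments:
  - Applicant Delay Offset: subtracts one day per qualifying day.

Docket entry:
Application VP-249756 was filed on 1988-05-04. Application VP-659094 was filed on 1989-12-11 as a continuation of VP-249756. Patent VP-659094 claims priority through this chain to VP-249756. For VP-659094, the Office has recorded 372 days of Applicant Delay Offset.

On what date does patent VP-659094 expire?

Earliest priority filing: 4 May 1988.
Base term: 4 May 1988 + 18 years → 4 May 2006.
Applicant Delay Offset: −372 days → 27 April 2005.

April 27, 2005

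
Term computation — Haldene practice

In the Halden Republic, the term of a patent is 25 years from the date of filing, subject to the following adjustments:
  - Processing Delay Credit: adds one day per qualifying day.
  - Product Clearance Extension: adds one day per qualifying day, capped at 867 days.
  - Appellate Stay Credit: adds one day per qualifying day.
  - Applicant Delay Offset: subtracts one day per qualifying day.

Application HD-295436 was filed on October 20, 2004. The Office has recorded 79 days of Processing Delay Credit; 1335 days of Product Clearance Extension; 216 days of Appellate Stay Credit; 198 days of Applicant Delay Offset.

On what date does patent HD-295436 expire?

June 10, 2032

Base term: filing date + 25 years → 20 October 2029.
Processing Delay Credit: +79 days → 7 January 2030.
Product Clearance Extension: 1335 days claimed exceeds the 867-day cap, so +867 days → 23 May 2032.
Appellate Stay Credit: +216 days → 25 December 2032.
Applicant Delay Offset: −198 days → 10 June 2032.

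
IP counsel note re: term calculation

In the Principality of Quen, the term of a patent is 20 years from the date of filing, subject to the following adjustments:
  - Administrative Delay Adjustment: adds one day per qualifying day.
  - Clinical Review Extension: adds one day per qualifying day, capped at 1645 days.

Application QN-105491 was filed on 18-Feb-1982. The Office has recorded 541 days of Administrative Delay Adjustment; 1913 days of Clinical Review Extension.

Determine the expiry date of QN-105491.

February 13, 2008

Base term: filing date + 20 years → 18 February 2002.
Administrative Delay Adjustment: +541 days → 13 August 2003.
Clinical Review Extension: 1913 days claimed exceeds the 1645-day cap, so +1645 days → 13 February 2008.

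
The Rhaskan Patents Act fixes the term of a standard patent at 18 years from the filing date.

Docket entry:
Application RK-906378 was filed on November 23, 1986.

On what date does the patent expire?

November 23, 2004

Filing date + 18 years → 23 November 2004.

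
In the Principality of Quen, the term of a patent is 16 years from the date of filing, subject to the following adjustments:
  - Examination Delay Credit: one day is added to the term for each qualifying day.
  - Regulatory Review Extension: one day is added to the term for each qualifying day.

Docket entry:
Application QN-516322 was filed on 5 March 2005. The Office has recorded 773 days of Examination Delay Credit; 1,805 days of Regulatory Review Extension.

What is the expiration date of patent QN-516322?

Base term: filing date + 16 years → 5 March 2021.
Examination Delay Credit: +773 days → 17 April 2023.
Regulatory Review Extension: +1805 days → 26 March 2028.

March 26, 2028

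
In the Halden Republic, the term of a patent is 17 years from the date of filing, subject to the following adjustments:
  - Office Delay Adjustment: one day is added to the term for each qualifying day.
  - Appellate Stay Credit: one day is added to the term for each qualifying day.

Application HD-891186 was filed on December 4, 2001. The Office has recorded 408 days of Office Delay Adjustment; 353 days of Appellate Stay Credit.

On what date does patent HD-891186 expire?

January 3, 2021

Base term: filing date + 17 years → 4 December 2018.
Office Delay Adjustment: +408 days → 16 January 2020.
Appellate Stay Credit: +353 days → 3 January 2021.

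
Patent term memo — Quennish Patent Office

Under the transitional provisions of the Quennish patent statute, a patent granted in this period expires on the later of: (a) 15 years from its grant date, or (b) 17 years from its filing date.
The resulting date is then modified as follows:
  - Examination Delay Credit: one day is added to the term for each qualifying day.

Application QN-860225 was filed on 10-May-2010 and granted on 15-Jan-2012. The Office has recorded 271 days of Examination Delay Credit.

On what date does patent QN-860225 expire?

February 5, 2028

(a) grant + 15 years → 15 January 2027.
(b) filing + 17 years → 10 May 2027.
Later of the two: 10 May 2027.
Examination Delay Credit: +271 days → 5 February 2028.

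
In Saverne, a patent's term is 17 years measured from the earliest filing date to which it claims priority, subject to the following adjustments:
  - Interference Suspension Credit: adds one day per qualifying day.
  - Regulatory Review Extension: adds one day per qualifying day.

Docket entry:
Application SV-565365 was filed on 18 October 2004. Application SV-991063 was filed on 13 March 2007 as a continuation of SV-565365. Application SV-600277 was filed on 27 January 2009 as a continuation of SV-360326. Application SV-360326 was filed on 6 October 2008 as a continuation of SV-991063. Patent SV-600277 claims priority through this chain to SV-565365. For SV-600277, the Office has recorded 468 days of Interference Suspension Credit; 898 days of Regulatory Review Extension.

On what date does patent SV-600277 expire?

2025-07-15

Earliest priority filing: 18 October 2004.
Base term: 18 October 2004 + 17 years → 18 October 2021.
Interference Suspension Credit: +468 days → 29 January 2023.
Regulatory Review Extension: +898 days → 15 July 2025.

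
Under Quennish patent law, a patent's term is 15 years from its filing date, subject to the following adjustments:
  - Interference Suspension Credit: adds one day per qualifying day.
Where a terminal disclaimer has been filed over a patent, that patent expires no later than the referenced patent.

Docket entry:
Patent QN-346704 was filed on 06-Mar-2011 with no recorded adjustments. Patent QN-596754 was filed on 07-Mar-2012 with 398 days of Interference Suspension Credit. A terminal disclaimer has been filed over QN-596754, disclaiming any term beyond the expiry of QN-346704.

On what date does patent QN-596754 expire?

Natural term of QN-596754:
  Base: filing + 15 years → 7 March 2027.
  Interference Suspension Credit: +398 days → 8 April 2028.
Expiry of referenced patent QN-346704:
  Base: filing + 15 years → 6 March 2026.
Terminal disclaimer: QN-596754 expires on the earlier of 8 April 2028 and 6 March 2026.

2026-03-06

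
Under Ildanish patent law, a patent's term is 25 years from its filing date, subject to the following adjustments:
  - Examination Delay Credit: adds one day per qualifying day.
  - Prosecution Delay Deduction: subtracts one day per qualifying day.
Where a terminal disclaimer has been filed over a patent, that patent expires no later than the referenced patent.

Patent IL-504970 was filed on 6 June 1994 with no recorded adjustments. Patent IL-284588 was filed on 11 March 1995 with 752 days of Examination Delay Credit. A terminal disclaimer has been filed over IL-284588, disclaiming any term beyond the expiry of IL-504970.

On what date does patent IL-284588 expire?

June 6, 2019

Natural term of IL-284588:
  Base: filing + 25 years → 11 March 2020.
  Examination Delay Credit: +752 days → 2 April 2022.
Expiry of referenced patent IL-504970:
  Base: filing + 25 years → 6 June 2019.
Terminal disclaimer: IL-284588 expires on the earlier of 2 April 2022 and 6 June 2019.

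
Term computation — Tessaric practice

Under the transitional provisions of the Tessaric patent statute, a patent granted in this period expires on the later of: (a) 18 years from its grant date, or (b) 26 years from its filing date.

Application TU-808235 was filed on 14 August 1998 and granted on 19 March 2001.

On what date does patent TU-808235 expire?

August 14, 2024

(a) grant + 18 years → 19 March 2019.
(b) filing + 26 years → 14 August 2024.
Later of the two: 14 August 2024.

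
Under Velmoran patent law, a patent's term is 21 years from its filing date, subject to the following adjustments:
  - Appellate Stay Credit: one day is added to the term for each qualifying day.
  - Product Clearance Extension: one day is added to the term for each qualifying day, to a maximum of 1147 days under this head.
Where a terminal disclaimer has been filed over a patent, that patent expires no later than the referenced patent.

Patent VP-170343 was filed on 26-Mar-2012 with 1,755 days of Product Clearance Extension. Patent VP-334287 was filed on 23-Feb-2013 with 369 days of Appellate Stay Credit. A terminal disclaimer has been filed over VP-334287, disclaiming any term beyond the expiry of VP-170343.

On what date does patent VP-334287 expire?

2035-02-27

Natural term of VP-334287:
  Base: filing + 21 years → 23 February 2034.
  Appellate Stay Credit: +369 days → 27 February 2035.
Expiry of referenced patent VP-170343:
  Base: filing + 21 years → 26 March 2033.
  Product Clearance Extension: 1755 days claimed exceeds the 1147-day cap, so +1147 days → 16 May 2036.
Terminal disclaimer: VP-334287 expires on the earlier of 27 February 2035 and 16 May 2036.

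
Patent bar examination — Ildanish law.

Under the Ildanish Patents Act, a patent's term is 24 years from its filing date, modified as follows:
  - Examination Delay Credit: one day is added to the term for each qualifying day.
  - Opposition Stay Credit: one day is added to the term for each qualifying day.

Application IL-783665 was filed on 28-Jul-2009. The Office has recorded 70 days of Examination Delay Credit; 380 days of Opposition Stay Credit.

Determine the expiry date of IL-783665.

Base term: filing date + 24 years → 28 July 2033.
Examination Delay Credit: +70 days → 6 October 2033.
Opposition Stay Credit: +380 days → 21 October 2034.

October 21, 2034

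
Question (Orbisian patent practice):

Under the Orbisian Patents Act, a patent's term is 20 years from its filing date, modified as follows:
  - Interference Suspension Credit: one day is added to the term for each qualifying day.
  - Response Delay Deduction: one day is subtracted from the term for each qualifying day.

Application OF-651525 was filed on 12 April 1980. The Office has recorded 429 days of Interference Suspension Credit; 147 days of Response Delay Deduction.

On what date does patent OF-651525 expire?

2001-01-19

Base term: filing date + 20 years → 12 April 2000.
Interference Suspension Credit: +429 days → 15 June 2001.
Response Delay Deduction: −147 days → 19 January 2001.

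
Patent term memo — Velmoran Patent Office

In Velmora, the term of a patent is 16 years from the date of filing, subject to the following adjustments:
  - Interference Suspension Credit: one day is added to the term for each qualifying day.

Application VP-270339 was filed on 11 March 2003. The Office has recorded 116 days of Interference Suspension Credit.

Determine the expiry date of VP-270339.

Base term: filing date + 16 years → 11 March 2019.
Interference Suspension Credit: +116 days → 5 July 2019.

July 5, 2019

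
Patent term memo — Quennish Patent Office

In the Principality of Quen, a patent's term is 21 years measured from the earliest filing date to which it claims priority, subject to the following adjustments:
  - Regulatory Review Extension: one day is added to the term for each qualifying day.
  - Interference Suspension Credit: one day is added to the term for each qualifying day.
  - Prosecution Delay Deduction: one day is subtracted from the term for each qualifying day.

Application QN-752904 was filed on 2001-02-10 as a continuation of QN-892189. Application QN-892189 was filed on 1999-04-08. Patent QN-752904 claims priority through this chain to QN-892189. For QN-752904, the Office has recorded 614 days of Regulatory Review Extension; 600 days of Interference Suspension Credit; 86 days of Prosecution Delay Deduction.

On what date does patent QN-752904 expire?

May 11, 2023

Earliest priority filing: 8 April 1999.
Base term: 8 April 1999 + 21 years → 8 April 2020.
Regulatory Review Extension: +614 days → 13 December 2021.
Interference Suspension Credit: +600 days → 5 August 2023.
Prosecution Delay Deduction: −86 days → 11 May 2023.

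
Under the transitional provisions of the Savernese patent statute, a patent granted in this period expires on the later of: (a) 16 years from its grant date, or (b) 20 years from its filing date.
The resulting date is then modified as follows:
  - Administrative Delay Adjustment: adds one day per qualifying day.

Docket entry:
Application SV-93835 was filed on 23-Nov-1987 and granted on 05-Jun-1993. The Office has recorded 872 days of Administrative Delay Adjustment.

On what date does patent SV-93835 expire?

2011-10-25

(a) grant + 16 years → 5 June 2009.
(b) filing + 20 years → 23 November 2007.
Later of the two: 5 June 2009.
Administrative Delay Adjustment: +872 days → 25 October 2011.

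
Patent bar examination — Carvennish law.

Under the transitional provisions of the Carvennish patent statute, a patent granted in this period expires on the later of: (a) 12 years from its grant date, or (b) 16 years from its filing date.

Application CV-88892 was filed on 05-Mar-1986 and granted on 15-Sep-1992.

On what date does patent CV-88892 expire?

2004-09-15

(a) grant + 12 years → 15 September 2004.
(b) filing + 16 years → 5 March 2002.
Later of the two: 15 September 2004.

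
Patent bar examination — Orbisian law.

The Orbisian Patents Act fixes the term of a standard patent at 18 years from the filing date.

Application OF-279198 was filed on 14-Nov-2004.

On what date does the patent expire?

Filing date + 18 years → 14 November 2022.

November 14, 2022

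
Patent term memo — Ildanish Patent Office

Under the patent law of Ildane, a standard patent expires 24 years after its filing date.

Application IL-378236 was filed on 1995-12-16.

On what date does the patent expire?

December 16, 2019

Filing date + 24 years → 16 December 2019.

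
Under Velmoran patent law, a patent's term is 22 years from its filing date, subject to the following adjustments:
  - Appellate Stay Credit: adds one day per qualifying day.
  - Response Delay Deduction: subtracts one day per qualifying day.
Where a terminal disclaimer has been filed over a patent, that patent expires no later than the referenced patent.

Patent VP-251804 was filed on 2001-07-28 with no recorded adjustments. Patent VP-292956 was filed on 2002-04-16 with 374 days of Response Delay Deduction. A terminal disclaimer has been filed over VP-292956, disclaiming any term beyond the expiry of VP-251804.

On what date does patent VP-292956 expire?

Natural term of VP-292956:
  Base: filing + 22 years → 16 April 2024.
  Response Delay Deduction: −374 days → 8 April 2023.
Expiry of referenced patent VP-251804:
  Base: filing + 22 years → 28 July 2023.
Terminal disclaimer: VP-292956 expires on the earlier of 8 April 2023 and 28 July 2023.

2023-04-08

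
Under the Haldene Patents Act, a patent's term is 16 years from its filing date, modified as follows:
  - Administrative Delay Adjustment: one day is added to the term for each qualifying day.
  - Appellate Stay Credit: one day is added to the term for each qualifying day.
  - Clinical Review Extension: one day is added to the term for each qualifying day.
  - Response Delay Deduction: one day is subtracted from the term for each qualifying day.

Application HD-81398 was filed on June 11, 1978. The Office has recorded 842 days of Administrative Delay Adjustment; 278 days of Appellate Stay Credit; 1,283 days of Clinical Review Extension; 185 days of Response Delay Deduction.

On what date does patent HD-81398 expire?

Base term: filing date + 16 years → 11 June 1994.
Administrative Delay Adjustment: +842 days → 30 September 1996.
Appellate Stay Credit: +278 days → 5 July 1997.
Clinical Review Extension: +1283 days → 8 January 2001.
Response Delay Deduction: −185 days → 7 July 2000.

July 7, 2000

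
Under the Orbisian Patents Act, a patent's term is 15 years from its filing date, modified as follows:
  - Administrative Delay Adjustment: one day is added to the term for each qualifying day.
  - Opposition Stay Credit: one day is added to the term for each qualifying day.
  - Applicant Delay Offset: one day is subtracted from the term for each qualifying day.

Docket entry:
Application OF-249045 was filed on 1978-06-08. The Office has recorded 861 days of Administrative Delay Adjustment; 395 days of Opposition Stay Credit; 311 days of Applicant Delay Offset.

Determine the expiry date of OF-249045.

Base term: filing date + 15 years → 8 June 1993.
Administrative Delay Adjustment: +861 days → 17 October 1995.
Opposition Stay Credit: +395 days → 15 November 1996.
Applicant Delay Offset: −311 days → 9 January 1996.

January 9, 1996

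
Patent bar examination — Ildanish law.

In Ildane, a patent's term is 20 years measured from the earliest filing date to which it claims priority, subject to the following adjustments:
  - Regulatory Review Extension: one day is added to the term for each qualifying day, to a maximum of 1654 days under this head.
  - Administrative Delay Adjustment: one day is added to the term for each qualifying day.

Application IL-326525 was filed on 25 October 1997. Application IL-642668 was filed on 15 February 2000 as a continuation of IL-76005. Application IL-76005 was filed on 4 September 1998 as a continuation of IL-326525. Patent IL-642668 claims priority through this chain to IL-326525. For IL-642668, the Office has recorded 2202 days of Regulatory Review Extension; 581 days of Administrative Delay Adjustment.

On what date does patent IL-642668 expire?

2023-12-08

Earliest priority filing: 25 October 1997.
Base term: 25 October 1997 + 20 years → 25 October 2017.
Regulatory Review Extension: 2202 days claimed exceeds the 1654-day cap, so +1654 days → 6 May 2022.
Administrative Delay Adjustment: +581 days → 8 December 2023.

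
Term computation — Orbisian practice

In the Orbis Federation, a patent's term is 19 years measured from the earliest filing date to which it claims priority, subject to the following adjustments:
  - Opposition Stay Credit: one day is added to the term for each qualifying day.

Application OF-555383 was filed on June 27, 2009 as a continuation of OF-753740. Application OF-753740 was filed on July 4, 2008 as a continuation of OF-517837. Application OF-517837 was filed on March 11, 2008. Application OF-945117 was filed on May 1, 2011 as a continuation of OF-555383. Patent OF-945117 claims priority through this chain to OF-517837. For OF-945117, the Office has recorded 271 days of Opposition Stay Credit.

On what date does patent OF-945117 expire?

December 7, 2027

Earliest priority filing: 11 March 2008.
Base term: 11 March 2008 + 19 years → 11 March 2027.
Opposition Stay Credit: +271 days → 7 December 2027.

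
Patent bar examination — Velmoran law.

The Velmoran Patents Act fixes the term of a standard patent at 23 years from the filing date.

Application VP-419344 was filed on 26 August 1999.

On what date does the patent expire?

August 26, 2022

Filing date + 23 years → 26 August 2022.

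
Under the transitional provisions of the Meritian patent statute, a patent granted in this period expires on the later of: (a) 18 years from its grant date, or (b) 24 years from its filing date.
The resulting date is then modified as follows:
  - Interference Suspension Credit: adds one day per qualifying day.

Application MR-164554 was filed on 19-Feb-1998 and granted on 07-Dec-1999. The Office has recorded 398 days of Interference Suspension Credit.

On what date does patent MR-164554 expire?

(a) grant + 18 years → 7 December 2017.
(b) filing + 24 years → 19 February 2022.
Later of the two: 19 February 2022.
Interference Suspension Credit: +398 days → 24 March 2023.

2023-03-24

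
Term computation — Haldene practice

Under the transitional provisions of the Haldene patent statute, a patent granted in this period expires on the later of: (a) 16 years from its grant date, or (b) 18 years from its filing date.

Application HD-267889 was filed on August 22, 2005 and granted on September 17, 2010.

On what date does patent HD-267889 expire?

September 17, 2026

(a) grant + 16 years → 17 September 2026.
(b) filing + 18 years → 22 August 2023.
Later of the two: 17 September 2026.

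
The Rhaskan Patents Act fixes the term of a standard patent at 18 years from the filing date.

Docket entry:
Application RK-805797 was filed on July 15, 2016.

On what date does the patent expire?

Filing date + 18 years → 15 July 2034.

2034-07-15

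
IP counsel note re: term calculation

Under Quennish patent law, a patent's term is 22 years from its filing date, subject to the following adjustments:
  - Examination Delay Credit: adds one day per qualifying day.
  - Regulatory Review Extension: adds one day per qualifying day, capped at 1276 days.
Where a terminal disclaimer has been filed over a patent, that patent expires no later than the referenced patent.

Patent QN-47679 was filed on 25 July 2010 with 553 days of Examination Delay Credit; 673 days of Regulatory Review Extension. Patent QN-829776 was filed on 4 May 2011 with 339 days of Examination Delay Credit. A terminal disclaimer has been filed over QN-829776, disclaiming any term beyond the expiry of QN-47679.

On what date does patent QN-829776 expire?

Natural term of QN-829776:
  Base: filing + 22 years → 4 May 2033.
  Examination Delay Credit: +339 days → 8 April 2034.
Expiry of referenced patent QN-47679:
  Base: filing + 22 years → 25 July 2032.
  Examination Delay Credit: +553 days → 29 January 2034.
  Regulatory Review Extension: 673 days (within the 1276-day cap) → +673 days → 3 December 2035.
Terminal disclaimer: QN-829776 expires on the earlier of 8 April 2034 and 3 December 2035.

2034-04-08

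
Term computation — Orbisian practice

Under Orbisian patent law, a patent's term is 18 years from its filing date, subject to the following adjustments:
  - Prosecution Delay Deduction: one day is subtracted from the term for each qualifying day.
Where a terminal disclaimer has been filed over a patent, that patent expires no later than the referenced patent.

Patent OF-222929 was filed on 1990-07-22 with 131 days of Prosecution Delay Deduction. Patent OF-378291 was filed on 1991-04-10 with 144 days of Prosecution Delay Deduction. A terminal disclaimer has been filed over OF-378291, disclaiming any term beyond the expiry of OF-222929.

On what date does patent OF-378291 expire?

Natural term of OF-378291:
  Base: filing + 18 years → 10 April 2009.
  Prosecution Delay Deduction: −144 days → 17 November 2008.
Expiry of referenced patent OF-222929:
  Base: filing + 18 years → 22 July 2008.
  Prosecution Delay Deduction: −131 days → 13 March 2008.
Terminal disclaimer: OF-378291 expires on the earlier of 17 November 2008 and 13 March 2008.

2008-03-13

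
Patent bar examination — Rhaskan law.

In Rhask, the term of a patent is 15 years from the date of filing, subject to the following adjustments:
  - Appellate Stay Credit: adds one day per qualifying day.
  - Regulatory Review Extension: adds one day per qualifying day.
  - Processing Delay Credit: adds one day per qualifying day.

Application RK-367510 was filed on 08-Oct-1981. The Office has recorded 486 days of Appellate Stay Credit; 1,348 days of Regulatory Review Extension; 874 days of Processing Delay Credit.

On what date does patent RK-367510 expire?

Base term: filing date + 15 years → 8 October 1996.
Appellate Stay Credit: +486 days → 6 February 1998.
Regulatory Review Extension: +1348 days → 16 October 2001.
Processing Delay Credit: +874 days → 8 March 2004.

March 8, 2004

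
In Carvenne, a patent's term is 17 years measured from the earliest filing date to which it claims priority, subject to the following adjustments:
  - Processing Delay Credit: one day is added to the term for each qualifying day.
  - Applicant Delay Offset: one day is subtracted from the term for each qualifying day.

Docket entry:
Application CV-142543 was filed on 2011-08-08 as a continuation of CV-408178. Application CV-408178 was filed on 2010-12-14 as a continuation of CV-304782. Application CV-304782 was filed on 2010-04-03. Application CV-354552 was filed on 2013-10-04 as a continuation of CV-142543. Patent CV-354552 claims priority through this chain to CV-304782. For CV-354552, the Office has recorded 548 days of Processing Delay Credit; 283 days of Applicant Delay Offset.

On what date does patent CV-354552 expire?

Earliest priority filing: 3 April 2010.
Base term: 3 April 2010 + 17 years → 3 April 2027.
Processing Delay Credit: +548 days → 2 October 2028.
Applicant Delay Offset: −283 days → 24 December 2027.

December 24, 2027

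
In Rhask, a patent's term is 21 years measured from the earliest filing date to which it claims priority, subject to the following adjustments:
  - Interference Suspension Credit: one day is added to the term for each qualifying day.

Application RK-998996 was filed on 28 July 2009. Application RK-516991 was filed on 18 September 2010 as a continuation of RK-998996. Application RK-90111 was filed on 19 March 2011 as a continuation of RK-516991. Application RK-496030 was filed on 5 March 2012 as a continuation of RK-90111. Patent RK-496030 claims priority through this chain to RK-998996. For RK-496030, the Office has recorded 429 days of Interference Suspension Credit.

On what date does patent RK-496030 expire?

Earliest priority filing: 28 July 2009.
Base term: 28 July 2009 + 21 years → 28 July 2030.
Interference Suspension Credit: +429 days → 30 September 2031.

September 30, 2031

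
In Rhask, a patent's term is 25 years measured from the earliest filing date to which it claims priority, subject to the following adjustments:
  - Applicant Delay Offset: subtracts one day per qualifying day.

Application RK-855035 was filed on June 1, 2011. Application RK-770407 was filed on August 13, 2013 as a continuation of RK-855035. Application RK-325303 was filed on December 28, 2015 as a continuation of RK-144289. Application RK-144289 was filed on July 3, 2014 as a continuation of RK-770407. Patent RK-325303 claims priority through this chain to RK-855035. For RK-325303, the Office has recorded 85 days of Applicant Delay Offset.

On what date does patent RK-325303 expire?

2036-03-08

Earliest priority filing: 1 June 2011.
Base term: 1 June 2011 + 25 years → 1 June 2036.
Applicant Delay Offset: −85 days → 8 March 2036.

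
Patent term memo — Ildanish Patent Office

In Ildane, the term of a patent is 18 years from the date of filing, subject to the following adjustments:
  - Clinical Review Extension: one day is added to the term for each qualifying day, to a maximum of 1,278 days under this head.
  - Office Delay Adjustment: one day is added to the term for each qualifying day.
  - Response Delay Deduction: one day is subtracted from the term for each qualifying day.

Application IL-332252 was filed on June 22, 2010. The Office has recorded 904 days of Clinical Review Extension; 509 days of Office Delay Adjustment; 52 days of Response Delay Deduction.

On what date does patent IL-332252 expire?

Base term: filing date + 18 years → 22 June 2028.
Clinical Review Extension: 904 days (within the 1278-day cap) → +904 days → 13 December 2030.
Office Delay Adjustment: +509 days → 5 May 2032.
Response Delay Deduction: −52 days → 14 March 2032.

2032-03-14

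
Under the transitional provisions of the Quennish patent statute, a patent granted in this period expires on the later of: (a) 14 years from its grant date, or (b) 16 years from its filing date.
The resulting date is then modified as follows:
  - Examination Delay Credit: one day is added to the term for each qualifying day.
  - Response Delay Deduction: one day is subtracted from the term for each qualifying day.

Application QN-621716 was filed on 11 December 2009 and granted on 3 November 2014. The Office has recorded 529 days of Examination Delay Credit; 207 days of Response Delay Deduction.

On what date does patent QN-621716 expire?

(a) grant + 14 years → 3 November 2028.
(b) filing + 16 years → 11 December 2025.
Later of the two: 3 November 2028.
Examination Delay Credit: +529 days → 16 April 2030.
Response Delay Deduction: −207 days → 21 September 2029.

September 21, 2029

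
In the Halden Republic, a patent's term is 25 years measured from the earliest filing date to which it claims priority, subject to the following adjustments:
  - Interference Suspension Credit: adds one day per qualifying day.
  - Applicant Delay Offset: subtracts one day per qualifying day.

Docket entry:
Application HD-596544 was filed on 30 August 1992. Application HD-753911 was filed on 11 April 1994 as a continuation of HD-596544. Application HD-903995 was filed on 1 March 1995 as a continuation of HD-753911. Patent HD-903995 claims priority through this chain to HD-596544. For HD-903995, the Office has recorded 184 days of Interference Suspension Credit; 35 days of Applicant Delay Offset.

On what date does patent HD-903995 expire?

Earliest priority filing: 30 August 1992.
Base term: 30 August 1992 + 25 years → 30 August 2017.
Interference Suspension Credit: +184 days → 2 March 2018.
Applicant Delay Offset: −35 days → 26 January 2018.

2018-01-26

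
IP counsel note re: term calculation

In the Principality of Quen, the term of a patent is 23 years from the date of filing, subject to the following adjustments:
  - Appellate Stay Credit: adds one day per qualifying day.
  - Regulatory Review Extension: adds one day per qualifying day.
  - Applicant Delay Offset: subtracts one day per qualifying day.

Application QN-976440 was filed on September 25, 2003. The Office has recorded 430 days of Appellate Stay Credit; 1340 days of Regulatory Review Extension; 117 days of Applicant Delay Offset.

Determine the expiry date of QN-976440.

Base term: filing date + 23 years → 25 September 2026.
Appellate Stay Credit: +430 days → 29 November 2027.
Regulatory Review Extension: +1340 days → 31 July 2031.
Applicant Delay Offset: −117 days → 5 April 2031.

April 5, 2031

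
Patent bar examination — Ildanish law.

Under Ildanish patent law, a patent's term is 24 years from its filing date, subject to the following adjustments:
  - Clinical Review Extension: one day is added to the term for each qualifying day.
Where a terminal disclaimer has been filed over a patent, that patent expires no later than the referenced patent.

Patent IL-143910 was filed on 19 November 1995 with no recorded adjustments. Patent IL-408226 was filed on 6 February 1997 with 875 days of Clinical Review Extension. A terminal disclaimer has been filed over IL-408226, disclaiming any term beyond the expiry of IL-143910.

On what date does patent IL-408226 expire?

Natural term of IL-408226:
  Base: filing + 24 years → 6 February 2021.
  Clinical Review Extension: +875 days → 1 July 2023.
Expiry of referenced patent IL-143910:
  Base: filing + 24 years → 19 November 2019.
Terminal disclaimer: IL-408226 expires on the earlier of 1 July 2023 and 19 November 2019.

2019-11-19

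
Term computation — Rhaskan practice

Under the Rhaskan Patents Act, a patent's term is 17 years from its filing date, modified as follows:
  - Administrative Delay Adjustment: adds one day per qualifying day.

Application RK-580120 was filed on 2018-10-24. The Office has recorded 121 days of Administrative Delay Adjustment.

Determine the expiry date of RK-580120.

Base term: filing date + 17 years → 24 October 2035.
Administrative Delay Adjustment: +121 days → 22 February 2036.

2036-02-22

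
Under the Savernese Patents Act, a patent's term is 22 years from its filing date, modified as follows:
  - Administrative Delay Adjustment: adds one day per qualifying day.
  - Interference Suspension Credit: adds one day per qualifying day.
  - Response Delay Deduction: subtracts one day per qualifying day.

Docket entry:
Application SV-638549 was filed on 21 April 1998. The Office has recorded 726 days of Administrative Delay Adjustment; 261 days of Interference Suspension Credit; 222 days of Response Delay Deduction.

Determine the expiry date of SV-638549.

2022-05-26

Base term: filing date + 22 years → 21 April 2020.
Administrative Delay Adjustment: +726 days → 17 April 2022.
Interference Suspension Credit: +261 days → 3 January 2023.
Response Delay Deduction: −222 days → 26 May 2022.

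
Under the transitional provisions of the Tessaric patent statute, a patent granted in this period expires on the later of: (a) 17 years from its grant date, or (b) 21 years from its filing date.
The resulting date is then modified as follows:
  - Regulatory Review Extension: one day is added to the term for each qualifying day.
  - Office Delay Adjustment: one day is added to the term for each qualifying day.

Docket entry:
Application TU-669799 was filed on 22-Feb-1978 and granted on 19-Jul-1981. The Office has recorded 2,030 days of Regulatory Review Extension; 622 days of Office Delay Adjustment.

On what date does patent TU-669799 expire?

(a) grant + 17 years → 19 July 1998.
(b) filing + 21 years → 22 February 1999.
Later of the two: 22 February 1999.
Regulatory Review Extension: +2030 days → 13 September 2004.
Office Delay Adjustment: +622 days → 28 May 2006.

May 28, 2006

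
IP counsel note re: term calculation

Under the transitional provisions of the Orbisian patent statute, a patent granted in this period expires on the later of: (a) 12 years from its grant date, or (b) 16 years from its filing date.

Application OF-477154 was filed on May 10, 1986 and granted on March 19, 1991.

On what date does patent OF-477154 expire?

(a) grant + 12 years → 19 March 2003.
(b) filing + 16 years → 10 May 2002.
Later of the two: 19 March 2003.

2003-03-19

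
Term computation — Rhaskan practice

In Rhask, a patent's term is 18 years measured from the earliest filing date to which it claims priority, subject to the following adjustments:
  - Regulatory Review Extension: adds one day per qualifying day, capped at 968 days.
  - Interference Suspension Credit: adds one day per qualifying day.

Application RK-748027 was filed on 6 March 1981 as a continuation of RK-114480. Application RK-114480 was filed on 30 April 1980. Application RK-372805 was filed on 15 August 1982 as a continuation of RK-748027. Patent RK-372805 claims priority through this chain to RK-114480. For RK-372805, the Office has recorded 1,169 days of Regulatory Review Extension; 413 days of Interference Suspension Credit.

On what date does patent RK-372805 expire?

Earliest priority filing: 30 April 1980.
Base term: 30 April 1980 + 18 years → 30 April 1998.
Regulatory Review Extension: 1169 days claimed exceeds the 968-day cap, so +968 days → 23 December 2000.
Interference Suspension Credit: +413 days → 9 February 2002.

2002-02-09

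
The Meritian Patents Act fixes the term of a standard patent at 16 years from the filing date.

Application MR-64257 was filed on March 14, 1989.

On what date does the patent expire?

March 14, 2005

Filing date + 16 years → 14 March 2005.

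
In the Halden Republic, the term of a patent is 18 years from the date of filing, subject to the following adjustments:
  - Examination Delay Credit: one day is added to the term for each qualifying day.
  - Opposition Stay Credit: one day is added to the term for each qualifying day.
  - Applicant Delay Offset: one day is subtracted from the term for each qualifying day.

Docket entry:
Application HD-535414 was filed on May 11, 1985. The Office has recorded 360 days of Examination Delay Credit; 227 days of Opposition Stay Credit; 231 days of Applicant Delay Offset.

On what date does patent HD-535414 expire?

May 1, 2004

Base term: filing date + 18 years → 11 May 2003.
Examination Delay Credit: +360 days → 5 May 2004.
Opposition Stay Credit: +227 days → 18 December 2004.
Applicant Delay Offset: −231 days → 1 May 2004.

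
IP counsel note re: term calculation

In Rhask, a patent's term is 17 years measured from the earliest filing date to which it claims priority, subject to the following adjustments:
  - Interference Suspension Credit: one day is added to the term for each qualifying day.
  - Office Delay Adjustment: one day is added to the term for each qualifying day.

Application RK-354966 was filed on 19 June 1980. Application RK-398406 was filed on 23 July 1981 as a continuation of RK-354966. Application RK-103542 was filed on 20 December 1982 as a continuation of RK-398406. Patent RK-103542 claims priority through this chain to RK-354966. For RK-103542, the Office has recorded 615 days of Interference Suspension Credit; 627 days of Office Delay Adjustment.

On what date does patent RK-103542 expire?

November 12, 2000

Earliest priority filing: 19 June 1980.
Base term: 19 June 1980 + 17 years → 19 June 1997.
Interference Suspension Credit: +615 days → 24 February 1999.
Office Delay Adjustment: +627 days → 12 November 2000.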